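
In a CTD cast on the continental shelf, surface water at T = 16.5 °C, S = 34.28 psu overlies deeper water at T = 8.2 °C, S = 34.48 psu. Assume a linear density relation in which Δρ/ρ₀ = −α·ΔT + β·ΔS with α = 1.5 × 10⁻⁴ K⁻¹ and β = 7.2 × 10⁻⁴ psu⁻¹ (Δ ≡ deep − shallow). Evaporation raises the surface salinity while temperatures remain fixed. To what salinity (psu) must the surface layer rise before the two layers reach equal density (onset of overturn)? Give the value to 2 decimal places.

36.21 psu

Neutral buoyancy requires −α(T_deep − T_surf) + β(S_deep − S_surf′) = 0.
S_surf′ = S_deep − (α/β)·ΔT = 34.48 − (1.5 × 10⁻⁴/7.2 × 10⁻⁴)·(-8.3) = 36.2092 psu.
Increase required: 36.2092 − 34.28 = 1.9292 psu.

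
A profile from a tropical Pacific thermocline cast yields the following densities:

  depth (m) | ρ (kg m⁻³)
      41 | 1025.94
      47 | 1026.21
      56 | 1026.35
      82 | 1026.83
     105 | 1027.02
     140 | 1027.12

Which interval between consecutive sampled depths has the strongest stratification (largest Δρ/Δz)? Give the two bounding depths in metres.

Compute the density gradient over each adjacent pair:
  41–47 m: Δρ/Δz = 0.27/6 = 0.045 kg m⁻⁴
  47–56 m: Δρ/Δz = 0.14/9 = 0.016 kg m⁻⁴
  56–82 m: Δρ/Δz = 0.48/26 = 0.018 kg m⁻⁴
  82–105 m: Δρ/Δz = 0.19/23 = 8.3 × 10⁻³ kg m⁻⁴
  105–140 m: Δρ/Δz = 0.10/35 = 2.9 × 10⁻³ kg m⁻⁴
The largest gradient is in the 41–47 m interval — the pycnocline.

41–47 m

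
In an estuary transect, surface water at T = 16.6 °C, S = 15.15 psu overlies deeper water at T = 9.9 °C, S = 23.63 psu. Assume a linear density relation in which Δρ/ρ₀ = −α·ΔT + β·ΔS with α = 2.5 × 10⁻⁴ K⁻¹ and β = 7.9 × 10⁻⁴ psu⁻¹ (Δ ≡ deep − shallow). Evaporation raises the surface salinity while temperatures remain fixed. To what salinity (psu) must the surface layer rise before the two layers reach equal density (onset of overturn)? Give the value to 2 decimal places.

Neutral buoyancy requires −α(T_deep − T_surf) + β(S_deep − S_surf′) = 0.
S_surf′ = S_deep − (α/β)·ΔT = 23.63 − (2.5 × 10⁻⁴/7.9 × 10⁻⁴)·(-6.7) = 25.7503 psu.
Increase required: 25.7503 − 15.15 = 10.6003 psu.

25.75 psu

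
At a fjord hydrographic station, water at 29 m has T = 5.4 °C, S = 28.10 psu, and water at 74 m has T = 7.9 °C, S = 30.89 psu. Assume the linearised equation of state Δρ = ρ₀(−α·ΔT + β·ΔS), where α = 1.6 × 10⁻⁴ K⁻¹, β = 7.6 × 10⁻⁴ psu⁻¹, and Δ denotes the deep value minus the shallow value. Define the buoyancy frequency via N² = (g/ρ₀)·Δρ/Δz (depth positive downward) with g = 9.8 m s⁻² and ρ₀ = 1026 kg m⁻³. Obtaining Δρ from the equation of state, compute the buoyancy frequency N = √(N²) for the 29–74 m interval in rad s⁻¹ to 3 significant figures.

ΔT = +2.5 K, ΔS = +2.79 psu (deep − shallow).
Δρ/ρ₀ = −αΔT + βΔS = -4.00 × 10⁻⁴ + 2.1204 × 10⁻³ = 1.7204 × 10⁻³, so Δρ ≈ 1.765 kg m⁻³.
N² = (g/ρ₀)·Δρ/Δz = g·(Δρ/ρ₀)/Δz = 9.8 × 1.7204 × 10⁻³ / 45 = 3.7466 × 10⁻⁴ s⁻².
N = √(3.7466 × 10⁻⁴) = 0.019356 rad s⁻¹ ≈ 0.0194 rad s⁻¹.

0.0194 rad s⁻¹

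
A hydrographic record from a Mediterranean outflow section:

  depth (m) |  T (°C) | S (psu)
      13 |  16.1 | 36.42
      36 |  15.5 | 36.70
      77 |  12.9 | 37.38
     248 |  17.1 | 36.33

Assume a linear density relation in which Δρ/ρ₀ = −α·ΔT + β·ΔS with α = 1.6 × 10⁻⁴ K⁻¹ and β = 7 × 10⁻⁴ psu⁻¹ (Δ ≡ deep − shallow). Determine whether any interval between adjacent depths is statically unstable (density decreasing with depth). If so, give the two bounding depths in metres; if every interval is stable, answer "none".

Evaluate Δρ/ρ₀ = −αΔT + βΔS across each adjacent pair:
  13–36 m: −αΔT+βΔS = −(1.6 × 10⁻⁴)(-0.6)+(7 × 10⁻⁴)(+0.28) = 2.9 × 10⁻⁴ → stable
  36–77 m: −αΔT+βΔS = −(1.6 × 10⁻⁴)(-2.6)+(7 × 10⁻⁴)(+0.68) = 8.9 × 10⁻⁴ → stable
  77–248 m: −αΔT+βΔS = −(1.6 × 10⁻⁴)(+4.2)+(7 × 10⁻⁴)(-1.05) = -1.4 × 10⁻³ → UNSTABLE
The 77–248 m interval has Δρ < 0: lighter water underlies denser water.

77–248 m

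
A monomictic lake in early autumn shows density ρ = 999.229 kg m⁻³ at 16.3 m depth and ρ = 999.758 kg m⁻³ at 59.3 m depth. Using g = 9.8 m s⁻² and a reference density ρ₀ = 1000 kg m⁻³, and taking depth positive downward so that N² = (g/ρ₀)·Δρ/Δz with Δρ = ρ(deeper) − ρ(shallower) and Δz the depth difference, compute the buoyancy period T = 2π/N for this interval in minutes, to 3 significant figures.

9.54 min

Δρ = 999.758 − 999.229 = 0.529 kg m⁻³ over Δz = 59.3 − 16.3 = 43 m.
N² = (9.8/1000) × (0.529/43) = 1.2056 × 10⁻⁴ s⁻².
N = √(1.2056 × 10⁻⁴) = 0.010980 rad s⁻¹, so T = 2π/N = 572.24 s = 9.5373 min ≈ 9.54 min.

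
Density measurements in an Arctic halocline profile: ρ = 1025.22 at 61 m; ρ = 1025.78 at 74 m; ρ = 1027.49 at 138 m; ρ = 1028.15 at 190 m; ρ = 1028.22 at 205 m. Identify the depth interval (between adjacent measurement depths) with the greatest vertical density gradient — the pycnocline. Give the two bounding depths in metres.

61–74 m

Compute the density gradient over each adjacent pair:
  61–74 m: Δρ/Δz = 0.56/13 = 0.043 kg m⁻⁴
  74–138 m: Δρ/Δz = 1.71/64 = 0.027 kg m⁻⁴
  138–190 m: Δρ/Δz = 0.66/52 = 0.013 kg m⁻⁴
  190–205 m: Δρ/Δz = 0.07/15 = 4.7 × 10⁻³ kg m⁻⁴
The largest gradient is in the 61–74 m interval — the pycnocline.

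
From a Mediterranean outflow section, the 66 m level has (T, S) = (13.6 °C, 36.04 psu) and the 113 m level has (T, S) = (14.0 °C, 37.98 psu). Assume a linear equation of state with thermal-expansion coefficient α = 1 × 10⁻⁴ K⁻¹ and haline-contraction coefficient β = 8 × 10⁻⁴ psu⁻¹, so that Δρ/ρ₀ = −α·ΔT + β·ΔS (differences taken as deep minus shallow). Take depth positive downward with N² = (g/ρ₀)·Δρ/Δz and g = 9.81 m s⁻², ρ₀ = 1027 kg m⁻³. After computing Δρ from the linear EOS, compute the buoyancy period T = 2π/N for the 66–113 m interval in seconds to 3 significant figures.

ΔT = +0.4 K, ΔS = +1.94 psu (deep − shallow).
Δρ/ρ₀ = −αΔT + βΔS = -4.00 × 10⁻⁵ + 1.552 × 10⁻³ = 1.512 × 10⁻³, so Δρ ≈ 1.553 kg m⁻³.
N² = (g/ρ₀)·Δρ/Δz = g·(Δρ/ρ₀)/Δz = 9.81 × 1.512 × 10⁻³ / 47 = 3.1559 × 10⁻⁴ s⁻².
N = √(3.1559 × 10⁻⁴) = 0.017765 rad s⁻¹ → T = 2π/N = 353.68 s ≈ 354 s.

354 s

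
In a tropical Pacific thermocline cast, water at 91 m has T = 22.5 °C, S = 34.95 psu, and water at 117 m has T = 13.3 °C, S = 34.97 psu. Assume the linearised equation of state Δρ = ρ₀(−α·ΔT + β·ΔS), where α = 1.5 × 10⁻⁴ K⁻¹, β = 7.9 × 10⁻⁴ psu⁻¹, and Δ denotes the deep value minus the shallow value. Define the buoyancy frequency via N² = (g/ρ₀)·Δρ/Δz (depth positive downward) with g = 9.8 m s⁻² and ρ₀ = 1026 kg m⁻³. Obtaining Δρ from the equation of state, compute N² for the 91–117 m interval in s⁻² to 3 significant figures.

5.26 × 10⁻⁴ s⁻²

ΔT = -9.2 K, ΔS = +0.02 psu (deep − shallow).
Δρ/ρ₀ = −αΔT + βΔS = 1.38 × 10⁻³ + 1.58 × 10⁻⁵ = 1.3958 × 10⁻³, so Δρ ≈ 1.432 kg m⁻³.
N² = (g/ρ₀)·Δρ/Δz = g·(Δρ/ρ₀)/Δz = 9.8 × 1.3958 × 10⁻³ / 26 = 5.2611 × 10⁻⁴ s⁻² ≈ 5.26 × 10⁻⁴ s⁻².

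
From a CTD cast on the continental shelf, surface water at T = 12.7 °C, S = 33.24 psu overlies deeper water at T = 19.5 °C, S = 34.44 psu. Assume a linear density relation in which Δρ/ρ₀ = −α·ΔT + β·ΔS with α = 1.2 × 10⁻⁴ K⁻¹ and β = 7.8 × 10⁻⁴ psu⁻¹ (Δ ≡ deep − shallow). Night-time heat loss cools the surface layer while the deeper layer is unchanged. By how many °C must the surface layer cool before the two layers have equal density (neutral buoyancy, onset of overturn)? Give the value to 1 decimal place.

Neutral buoyancy requires Δρ = 0, i.e. −α(T_deep − T_surf′) + β(S_deep − S_surf) = 0.
T_surf′ = T_deep − (β/α)·ΔS = 19.5 − (7.8 × 10⁻⁴/1.2 × 10⁻⁴)·(+1.20) = 11.700 °C.
Cooling required: 12.7 − (11.700) = 1.000 °C.

1.0 °C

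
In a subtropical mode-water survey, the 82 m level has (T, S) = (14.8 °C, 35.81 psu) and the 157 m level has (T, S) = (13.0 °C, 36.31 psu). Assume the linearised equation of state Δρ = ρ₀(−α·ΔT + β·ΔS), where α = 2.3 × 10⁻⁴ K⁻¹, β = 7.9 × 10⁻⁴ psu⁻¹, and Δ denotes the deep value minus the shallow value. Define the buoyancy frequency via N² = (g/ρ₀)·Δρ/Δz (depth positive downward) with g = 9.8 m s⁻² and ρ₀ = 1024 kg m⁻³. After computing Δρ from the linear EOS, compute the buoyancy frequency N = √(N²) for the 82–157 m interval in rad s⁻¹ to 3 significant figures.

ΔT = -1.8 K, ΔS = +0.50 psu (deep − shallow).
Δρ/ρ₀ = −αΔT + βΔS = 4.14 × 10⁻⁴ + 3.95 × 10⁻⁴ = 8.09 × 10⁻⁴, so Δρ ≈ 0.8284 kg m⁻³.
N² = (g/ρ₀)·Δρ/Δz = g·(Δρ/ρ₀)/Δz = 9.8 × 8.09 × 10⁻⁴ / 75 = 1.0571 × 10⁻⁴ s⁻².
N = √(1.0571 × 10⁻⁴) = 0.010282 rad s⁻¹ ≈ 0.0103 rad s⁻¹.

0.0103 rad s⁻¹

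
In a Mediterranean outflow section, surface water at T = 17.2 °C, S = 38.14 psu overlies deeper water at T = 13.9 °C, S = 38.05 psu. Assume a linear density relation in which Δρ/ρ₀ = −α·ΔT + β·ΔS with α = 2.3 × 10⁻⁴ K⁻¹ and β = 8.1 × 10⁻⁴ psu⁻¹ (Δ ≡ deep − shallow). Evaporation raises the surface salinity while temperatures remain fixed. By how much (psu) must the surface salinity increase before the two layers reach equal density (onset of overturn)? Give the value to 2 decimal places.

Neutral buoyancy requires −α(T_deep − T_surf) + β(S_deep − S_surf′) = 0.
S_surf′ = S_deep − (α/β)·ΔT = 38.05 − (2.3 × 10⁻⁴/8.1 × 10⁻⁴)·(-3.3) = 38.9870 psu.
Increase required: 38.9870 − 38.14 = 0.8470 psu.

0.85 psu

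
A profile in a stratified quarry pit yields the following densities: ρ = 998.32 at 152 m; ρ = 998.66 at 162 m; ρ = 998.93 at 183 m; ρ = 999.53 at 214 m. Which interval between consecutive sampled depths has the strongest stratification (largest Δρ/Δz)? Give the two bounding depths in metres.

152–162 m

Compute the density gradient over each adjacent pair:
  152–162 m: Δρ/Δz = 0.34/10 = 0.034 kg m⁻⁴
  162–183 m: Δρ/Δz = 0.27/21 = 0.013 kg m⁻⁴
  183–214 m: Δρ/Δz = 0.60/31 = 0.019 kg m⁻⁴
The largest gradient is in the 152–162 m interval — the pycnocline.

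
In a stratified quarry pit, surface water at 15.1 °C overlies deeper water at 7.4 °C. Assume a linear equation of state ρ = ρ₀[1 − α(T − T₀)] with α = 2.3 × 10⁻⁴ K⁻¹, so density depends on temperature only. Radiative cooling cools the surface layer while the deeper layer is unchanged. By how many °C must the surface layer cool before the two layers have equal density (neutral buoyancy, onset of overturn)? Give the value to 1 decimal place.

7.7 °C

With temperature the only control, equal density requires T_surf′ = T_deep.
T_surf′ = 7.4 °C.
Cooling required: 15.1 − 7.4 = 7.7 °C.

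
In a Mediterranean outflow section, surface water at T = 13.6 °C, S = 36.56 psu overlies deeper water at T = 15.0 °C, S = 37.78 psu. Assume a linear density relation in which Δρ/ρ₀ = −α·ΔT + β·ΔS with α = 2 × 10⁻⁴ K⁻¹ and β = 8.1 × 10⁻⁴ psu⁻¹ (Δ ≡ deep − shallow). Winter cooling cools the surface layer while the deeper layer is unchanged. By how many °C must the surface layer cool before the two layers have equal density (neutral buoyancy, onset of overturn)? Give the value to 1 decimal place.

Neutral buoyancy requires Δρ = 0, i.e. −α(T_deep − T_surf′) + β(S_deep − S_surf) = 0.
T_surf′ = T_deep − (β/α)·ΔS = 15.0 − (8.1 × 10⁻⁴/2 × 10⁻⁴)·(+1.22) = 10.059 °C.
Cooling required: 13.6 − (10.059) = 3.541 °C.

3.5 °C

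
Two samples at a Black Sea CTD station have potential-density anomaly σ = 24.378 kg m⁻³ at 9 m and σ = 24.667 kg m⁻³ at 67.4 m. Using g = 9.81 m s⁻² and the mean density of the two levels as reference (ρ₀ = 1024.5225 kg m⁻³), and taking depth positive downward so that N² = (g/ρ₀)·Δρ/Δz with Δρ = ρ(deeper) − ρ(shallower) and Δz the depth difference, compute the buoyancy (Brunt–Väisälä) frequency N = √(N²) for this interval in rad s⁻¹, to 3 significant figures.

6.88 × 10⁻³ rad s⁻¹

Δρ = 1024.667 − 1024.378 = 0.289 kg m⁻³ over Δz = 67.4 − 9 = 58.4 m.
N² = (9.81/1024.5225) × (0.289/58.4) = 4.7384 × 10⁻⁵ s⁻².
N = √(4.7384 × 10⁻⁵) = 6.8836 × 10⁻³ rad s⁻¹ ≈ 6.88 × 10⁻³ rad s⁻¹.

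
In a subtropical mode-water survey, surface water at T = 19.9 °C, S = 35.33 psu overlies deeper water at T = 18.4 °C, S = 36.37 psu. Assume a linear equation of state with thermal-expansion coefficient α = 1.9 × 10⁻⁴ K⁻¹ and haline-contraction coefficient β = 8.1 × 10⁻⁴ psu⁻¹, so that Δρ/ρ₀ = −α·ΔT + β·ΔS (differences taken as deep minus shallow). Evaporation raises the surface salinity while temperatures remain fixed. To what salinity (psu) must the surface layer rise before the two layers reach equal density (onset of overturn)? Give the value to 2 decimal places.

Neutral buoyancy requires −α(T_deep − T_surf) + β(S_deep − S_surf′) = 0.
S_surf′ = S_deep − (α/β)·ΔT = 36.37 − (1.9 × 10⁻⁴/8.1 × 10⁻⁴)·(-1.5) = 36.7219 psu.
Increase required: 36.7219 − 35.33 = 1.3919 psu.

36.72 psu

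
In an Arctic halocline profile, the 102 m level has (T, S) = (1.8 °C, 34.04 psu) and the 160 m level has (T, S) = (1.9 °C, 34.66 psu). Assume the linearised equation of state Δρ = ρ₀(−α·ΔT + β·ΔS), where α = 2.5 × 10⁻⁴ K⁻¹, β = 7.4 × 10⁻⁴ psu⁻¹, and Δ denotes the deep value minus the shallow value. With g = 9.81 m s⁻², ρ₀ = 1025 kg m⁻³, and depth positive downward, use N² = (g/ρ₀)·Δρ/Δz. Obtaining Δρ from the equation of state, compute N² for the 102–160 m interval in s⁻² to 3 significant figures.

7.34 × 10⁻⁵ s⁻²

ΔT = +0.1 K, ΔS = +0.62 psu (deep − shallow).
Δρ/ρ₀ = −αΔT + βΔS = -2.50 × 10⁻⁵ + 4.588 × 10⁻⁴ = 4.338 × 10⁻⁴, so Δρ ≈ 0.4446 kg m⁻³.
N² = (g/ρ₀)·Δρ/Δz = g·(Δρ/ρ₀)/Δz = 9.81 × 4.338 × 10⁻⁴ / 58 = 7.3372 × 10⁻⁵ s⁻² ≈ 7.34 × 10⁻⁵ s⁻².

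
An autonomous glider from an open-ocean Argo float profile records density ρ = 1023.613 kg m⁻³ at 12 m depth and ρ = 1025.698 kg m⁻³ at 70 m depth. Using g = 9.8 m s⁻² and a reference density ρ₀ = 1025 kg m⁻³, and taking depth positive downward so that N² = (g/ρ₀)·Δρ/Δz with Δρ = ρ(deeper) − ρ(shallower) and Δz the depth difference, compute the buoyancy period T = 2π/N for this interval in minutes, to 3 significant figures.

5.65 min

Δρ = 1025.698 − 1023.613 = 2.085 kg m⁻³ over Δz = 70 − 12 = 58 m.
N² = (9.8/1025) × (2.085/58) = 3.4370 × 10⁻⁴ s⁻².
N = √(3.4370 × 10⁻⁴) = 0.018539 rad s⁻¹, so T = 2π/N = 338.92 s = 5.6487 min ≈ 5.65 min.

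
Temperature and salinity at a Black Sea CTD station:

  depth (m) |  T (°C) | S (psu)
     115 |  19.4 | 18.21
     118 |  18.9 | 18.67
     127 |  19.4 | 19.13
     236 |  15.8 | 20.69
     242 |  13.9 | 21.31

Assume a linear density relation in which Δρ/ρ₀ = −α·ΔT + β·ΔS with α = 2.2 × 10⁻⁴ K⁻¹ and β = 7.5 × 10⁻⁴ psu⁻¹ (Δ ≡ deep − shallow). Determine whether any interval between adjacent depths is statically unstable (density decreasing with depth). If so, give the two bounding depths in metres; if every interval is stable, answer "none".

Evaluate Δρ/ρ₀ = −αΔT + βΔS across each adjacent pair:
  115–118 m: −αΔT+βΔS = −(2.2 × 10⁻⁴)(-0.5)+(7.5 × 10⁻⁴)(+0.46) = 4.6 × 10⁻⁴ → stable
  118–127 m: −αΔT+βΔS = −(2.2 × 10⁻⁴)(+0.5)+(7.5 × 10⁻⁴)(+0.46) = 2.4 × 10⁻⁴ → stable
  127–236 m: −αΔT+βΔS = −(2.2 × 10⁻⁴)(-3.6)+(7.5 × 10⁻⁴)(+1.56) = 2.0 × 10⁻³ → stable
  236–242 m: −αΔT+βΔS = −(2.2 × 10⁻⁴)(-1.9)+(7.5 × 10⁻⁴)(+0.62) = 8.8 × 10⁻⁴ → stable
Every interval has Δρ > 0: the column is stably stratified throughout.

none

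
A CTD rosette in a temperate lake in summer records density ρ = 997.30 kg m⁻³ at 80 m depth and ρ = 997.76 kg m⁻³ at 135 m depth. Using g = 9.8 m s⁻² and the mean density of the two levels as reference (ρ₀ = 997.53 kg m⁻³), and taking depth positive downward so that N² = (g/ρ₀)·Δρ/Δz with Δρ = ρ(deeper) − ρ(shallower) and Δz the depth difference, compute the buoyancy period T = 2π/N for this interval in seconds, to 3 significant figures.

Δρ = 997.76 − 997.30 = 0.46 kg m⁻³ over Δz = 135 − 80 = 55 m.
N² = (9.8/997.53) × (0.46/55) = 8.2167 × 10⁻⁵ s⁻².
N = √(8.2167 × 10⁻⁵) = 9.0646 × 10⁻³ rad s⁻¹, so T = 2π/N = 693.16 s ≈ 693 s.

693 s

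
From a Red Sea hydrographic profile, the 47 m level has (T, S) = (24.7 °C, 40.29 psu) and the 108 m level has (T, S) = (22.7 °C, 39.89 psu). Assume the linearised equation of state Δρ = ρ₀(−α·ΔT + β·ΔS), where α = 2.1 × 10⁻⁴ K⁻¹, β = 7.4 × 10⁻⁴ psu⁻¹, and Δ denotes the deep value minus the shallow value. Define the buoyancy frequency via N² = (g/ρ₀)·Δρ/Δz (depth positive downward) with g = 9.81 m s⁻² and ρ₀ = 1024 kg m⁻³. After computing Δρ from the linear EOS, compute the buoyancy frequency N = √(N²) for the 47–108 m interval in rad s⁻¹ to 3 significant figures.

ΔT = -2.0 K, ΔS = -0.40 psu (deep − shallow).
Δρ/ρ₀ = −αΔT + βΔS = 4.20 × 10⁻⁴ − 2.96 × 10⁻⁴ = 1.24 × 10⁻⁴, so Δρ ≈ 0.1270 kg m⁻³.
N² = (g/ρ₀)·Δρ/Δz = g·(Δρ/ρ₀)/Δz = 9.81 × 1.24 × 10⁻⁴ / 61 = 1.9942 × 10⁻⁵ s⁻².
N = √(1.9942 × 10⁻⁵) = 4.4656 × 10⁻³ rad s⁻¹ ≈ 4.47 × 10⁻³ rad s⁻¹.

4.47 × 10⁻³ rad s⁻¹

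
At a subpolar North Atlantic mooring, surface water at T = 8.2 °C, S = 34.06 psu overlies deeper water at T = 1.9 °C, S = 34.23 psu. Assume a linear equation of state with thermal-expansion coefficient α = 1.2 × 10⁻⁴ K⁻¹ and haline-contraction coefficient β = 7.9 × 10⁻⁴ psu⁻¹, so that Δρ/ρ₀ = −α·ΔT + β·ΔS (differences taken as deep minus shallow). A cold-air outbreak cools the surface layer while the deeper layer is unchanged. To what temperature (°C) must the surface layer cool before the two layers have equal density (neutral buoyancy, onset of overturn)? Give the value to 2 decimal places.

0.78 °C

Neutral buoyancy requires Δρ = 0, i.e. −α(T_deep − T_surf′) + β(S_deep − S_surf) = 0.
T_surf′ = T_deep − (β/α)·ΔS = 1.9 − (7.9 × 10⁻⁴/1.2 × 10⁻⁴)·(+0.17) = 0.7808 °C.
Cooling required: 8.2 − (0.7808) = 7.4192 °C.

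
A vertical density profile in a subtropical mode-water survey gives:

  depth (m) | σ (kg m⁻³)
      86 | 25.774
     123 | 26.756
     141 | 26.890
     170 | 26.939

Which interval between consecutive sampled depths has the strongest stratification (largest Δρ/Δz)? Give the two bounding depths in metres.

86–123 m

Compute the density gradient over each adjacent pair:
  86–123 m: Δρ/Δz = 0.982/37 = 0.027 kg m⁻⁴
  123–141 m: Δρ/Δz = 0.134/18 = 7.4 × 10⁻³ kg m⁻⁴
  141–170 m: Δρ/Δz = 0.049/29 = 1.7 × 10⁻³ kg m⁻⁴
The largest gradient is in the 86–123 m interval — the pycnocline.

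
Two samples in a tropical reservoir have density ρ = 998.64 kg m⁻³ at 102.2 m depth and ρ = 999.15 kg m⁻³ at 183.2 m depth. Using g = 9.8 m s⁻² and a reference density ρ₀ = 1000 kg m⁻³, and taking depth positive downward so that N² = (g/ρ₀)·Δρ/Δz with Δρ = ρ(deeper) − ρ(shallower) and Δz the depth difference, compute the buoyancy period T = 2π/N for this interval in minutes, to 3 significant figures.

13.3 min

Δρ = 999.15 − 998.64 = 0.51 kg m⁻³ over Δz = 183.2 − 102.2 = 81 m.
N² = (9.8/1000) × (0.51/81) = 6.1704 × 10⁻⁵ s⁻².
N = √(6.1704 × 10⁻⁵) = 7.8552 × 10⁻³ rad s⁻¹, so T = 2π/N = 799.88 s = 13.331 min ≈ 13.3 min.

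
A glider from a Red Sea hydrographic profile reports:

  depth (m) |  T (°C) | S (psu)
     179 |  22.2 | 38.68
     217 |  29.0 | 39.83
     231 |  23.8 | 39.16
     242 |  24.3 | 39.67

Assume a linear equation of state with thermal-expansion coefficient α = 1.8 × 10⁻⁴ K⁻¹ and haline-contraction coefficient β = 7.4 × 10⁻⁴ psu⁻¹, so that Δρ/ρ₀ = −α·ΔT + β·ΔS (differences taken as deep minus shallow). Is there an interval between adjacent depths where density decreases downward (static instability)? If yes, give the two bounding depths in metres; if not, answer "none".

Evaluate Δρ/ρ₀ = −αΔT + βΔS across each adjacent pair:
  179–217 m: −αΔT+βΔS = −(1.8 × 10⁻⁴)(+6.8)+(7.4 × 10⁻⁴)(+1.15) = -3.7 × 10⁻⁴ → UNSTABLE
  217–231 m: −αΔT+βΔS = −(1.8 × 10⁻⁴)(-5.2)+(7.4 × 10⁻⁴)(-0.67) = 4.4 × 10⁻⁴ → stable
  231–242 m: −αΔT+βΔS = −(1.8 × 10⁻⁴)(+0.5)+(7.4 × 10⁻⁴)(+0.51) = 2.9 × 10⁻⁴ → stable
The 179–217 m interval has Δρ < 0: lighter water underlies denser water.

179–217 m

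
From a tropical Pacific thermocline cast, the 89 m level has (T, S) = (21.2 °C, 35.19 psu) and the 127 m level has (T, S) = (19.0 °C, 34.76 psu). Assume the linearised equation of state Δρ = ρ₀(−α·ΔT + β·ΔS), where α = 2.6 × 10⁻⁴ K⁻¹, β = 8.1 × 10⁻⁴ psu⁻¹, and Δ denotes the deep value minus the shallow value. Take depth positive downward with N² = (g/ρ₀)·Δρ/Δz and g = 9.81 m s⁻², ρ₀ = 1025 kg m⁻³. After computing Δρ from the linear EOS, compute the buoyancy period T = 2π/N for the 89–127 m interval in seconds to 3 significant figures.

827 s

ΔT = -2.2 K, ΔS = -0.43 psu (deep − shallow).
Δρ/ρ₀ = −αΔT + βΔS = 5.72 × 10⁻⁴ − 3.483 × 10⁻⁴ = 2.237 × 10⁻⁴, so Δρ ≈ 0.2293 kg m⁻³.
N² = (g/ρ₀)·Δρ/Δz = g·(Δρ/ρ₀)/Δz = 9.81 × 2.237 × 10⁻⁴ / 38 = 5.7750 × 10⁻⁵ s⁻².
N = √(5.7750 × 10⁻⁵) = 7.5993 × 10⁻³ rad s⁻¹ → T = 2π/N = 826.81 s ≈ 827 s.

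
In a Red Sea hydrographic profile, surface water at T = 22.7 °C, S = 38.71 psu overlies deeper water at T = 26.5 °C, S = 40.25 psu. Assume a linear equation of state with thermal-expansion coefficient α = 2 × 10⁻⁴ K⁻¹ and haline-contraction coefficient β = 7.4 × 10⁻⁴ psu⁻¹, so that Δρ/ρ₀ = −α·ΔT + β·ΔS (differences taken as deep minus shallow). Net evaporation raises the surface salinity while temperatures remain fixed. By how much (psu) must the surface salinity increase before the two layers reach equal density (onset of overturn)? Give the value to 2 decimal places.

0.51 psu

Neutral buoyancy requires −α(T_deep − T_surf) + β(S_deep − S_surf′) = 0.
S_surf′ = S_deep − (α/β)·ΔT = 40.25 − (2 × 10⁻⁴/7.4 × 10⁻⁴)·(+3.8) = 39.2230 psu.
Increase required: 39.2230 − 38.71 = 0.5130 psu.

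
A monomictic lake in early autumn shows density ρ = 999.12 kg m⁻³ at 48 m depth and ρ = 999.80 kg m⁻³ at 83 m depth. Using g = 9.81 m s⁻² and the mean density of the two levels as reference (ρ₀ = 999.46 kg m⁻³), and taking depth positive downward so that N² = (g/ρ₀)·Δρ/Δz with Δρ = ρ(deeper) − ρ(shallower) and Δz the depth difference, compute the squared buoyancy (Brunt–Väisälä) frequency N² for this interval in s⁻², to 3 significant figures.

Δρ = 999.80 − 999.12 = 0.68 kg m⁻³ over Δz = 83 − 48 = 35 m.
N² = (9.81/999.46) × (0.68/35) = 1.9070 × 10⁻⁴ s⁻² ≈ 1.91 × 10⁻⁴ s⁻².
Since Δρ > 0 the layer is stably stratified.

1.91 × 10⁻⁴ s⁻²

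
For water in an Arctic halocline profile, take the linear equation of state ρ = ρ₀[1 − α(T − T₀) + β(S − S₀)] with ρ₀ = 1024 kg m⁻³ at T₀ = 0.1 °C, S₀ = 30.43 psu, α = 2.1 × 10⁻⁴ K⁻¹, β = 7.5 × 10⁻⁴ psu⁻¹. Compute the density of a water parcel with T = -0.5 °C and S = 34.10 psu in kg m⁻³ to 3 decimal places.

1026.948 kg m⁻³

T − T₀ = -0.6 K, S − S₀ = +3.67 psu.
Bracket = 1 − α·(-0.6) + β·(+3.67) = 1 + (2.8785 × 10⁻³) = 1.0028785.
ρ = 1024 × 1.0028785 = 1026.948 kg m⁻³.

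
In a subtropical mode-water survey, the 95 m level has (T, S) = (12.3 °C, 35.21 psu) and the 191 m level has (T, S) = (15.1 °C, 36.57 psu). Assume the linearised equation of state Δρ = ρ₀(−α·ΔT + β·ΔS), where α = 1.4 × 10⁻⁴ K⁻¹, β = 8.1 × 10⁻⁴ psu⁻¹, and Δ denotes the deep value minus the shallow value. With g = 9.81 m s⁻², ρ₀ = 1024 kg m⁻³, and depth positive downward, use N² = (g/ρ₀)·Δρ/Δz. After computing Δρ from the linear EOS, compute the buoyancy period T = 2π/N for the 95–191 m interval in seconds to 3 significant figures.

738 s

ΔT = +2.8 K, ΔS = +1.36 psu (deep − shallow).
Δρ/ρ₀ = −αΔT + βΔS = -3.92 × 10⁻⁴ + 1.1016 × 10⁻³ = 7.096 × 10⁻⁴, so Δρ ≈ 0.7266 kg m⁻³.
N² = (g/ρ₀)·Δρ/Δz = g·(Δρ/ρ₀)/Δz = 9.81 × 7.096 × 10⁻⁴ / 96 = 7.2512 × 10⁻⁵ s⁻².
N = √(7.2512 × 10⁻⁵) = 8.5154 × 10⁻³ rad s⁻¹ → T = 2π/N = 737.86 s ≈ 738 s.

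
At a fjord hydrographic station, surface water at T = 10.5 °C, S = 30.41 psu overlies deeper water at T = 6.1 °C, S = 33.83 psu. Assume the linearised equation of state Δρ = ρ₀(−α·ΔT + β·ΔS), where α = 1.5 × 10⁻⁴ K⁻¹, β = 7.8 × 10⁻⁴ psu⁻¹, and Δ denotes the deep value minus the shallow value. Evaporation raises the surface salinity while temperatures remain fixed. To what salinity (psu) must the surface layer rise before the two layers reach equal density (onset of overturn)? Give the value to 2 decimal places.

34.68 psu

Neutral buoyancy requires −α(T_deep − T_surf) + β(S_deep − S_surf′) = 0.
S_surf′ = S_deep − (α/β)·ΔT = 33.83 − (1.5 × 10⁻⁴/7.8 × 10⁻⁴)·(-4.4) = 34.6762 psu.
Increase required: 34.6762 − 30.41 = 4.2662 psu.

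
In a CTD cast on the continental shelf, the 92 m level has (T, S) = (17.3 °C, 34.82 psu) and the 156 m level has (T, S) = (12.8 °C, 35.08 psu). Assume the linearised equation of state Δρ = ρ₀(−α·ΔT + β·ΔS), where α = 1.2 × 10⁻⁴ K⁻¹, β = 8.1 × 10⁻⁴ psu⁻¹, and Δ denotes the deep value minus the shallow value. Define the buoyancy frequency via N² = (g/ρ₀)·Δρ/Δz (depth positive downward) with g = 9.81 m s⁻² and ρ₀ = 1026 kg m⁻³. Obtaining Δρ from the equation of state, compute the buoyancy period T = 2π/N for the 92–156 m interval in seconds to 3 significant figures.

586 s

ΔT = -4.5 K, ΔS = +0.26 psu (deep − shallow).
Δρ/ρ₀ = −αΔT + βΔS = 5.40 × 10⁻⁴ + 2.106 × 10⁻⁴ = 7.506 × 10⁻⁴, so Δρ ≈ 0.7701 kg m⁻³.
N² = (g/ρ₀)·Δρ/Δz = g·(Δρ/ρ₀)/Δz = 9.81 × 7.506 × 10⁻⁴ / 64 = 1.1505 × 10⁻⁴ s⁻².
N = √(1.1505 × 10⁻⁴) = 0.010726 rad s⁻¹ → T = 2π/N = 585.79 s ≈ 586 s.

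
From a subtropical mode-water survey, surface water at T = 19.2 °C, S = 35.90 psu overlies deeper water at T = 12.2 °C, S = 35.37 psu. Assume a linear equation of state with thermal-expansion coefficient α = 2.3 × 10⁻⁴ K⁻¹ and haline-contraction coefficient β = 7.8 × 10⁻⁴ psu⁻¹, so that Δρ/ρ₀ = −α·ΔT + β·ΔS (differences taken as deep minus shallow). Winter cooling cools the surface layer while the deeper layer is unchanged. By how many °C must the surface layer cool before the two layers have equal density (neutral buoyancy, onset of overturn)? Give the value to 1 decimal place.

5.2 °C

Neutral buoyancy requires Δρ = 0, i.e. −α(T_deep − T_surf′) + β(S_deep − S_surf) = 0.
T_surf′ = T_deep − (β/α)·ΔS = 12.2 − (7.8 × 10⁻⁴/2.3 × 10⁻⁴)·(-0.53) = 13.997 °C.
Cooling required: 19.2 − (13.997) = 5.203 °C.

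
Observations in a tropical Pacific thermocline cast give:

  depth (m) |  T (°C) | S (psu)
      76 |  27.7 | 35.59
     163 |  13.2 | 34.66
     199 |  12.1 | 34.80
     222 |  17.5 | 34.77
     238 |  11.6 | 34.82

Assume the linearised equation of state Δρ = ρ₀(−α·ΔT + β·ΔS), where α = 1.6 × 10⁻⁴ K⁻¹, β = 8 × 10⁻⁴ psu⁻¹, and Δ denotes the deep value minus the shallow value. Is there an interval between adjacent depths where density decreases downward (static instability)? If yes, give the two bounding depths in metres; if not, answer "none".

Evaluate Δρ/ρ₀ = −αΔT + βΔS across each adjacent pair:
  76–163 m: −αΔT+βΔS = −(1.6 × 10⁻⁴)(-14.5)+(8 × 10⁻⁴)(-0.93) = 1.6 × 10⁻³ → stable
  163–199 m: −αΔT+βΔS = −(1.6 × 10⁻⁴)(-1.1)+(8 × 10⁻⁴)(+0.14) = 2.9 × 10⁻⁴ → stable
  199–222 m: −αΔT+βΔS = −(1.6 × 10⁻⁴)(+5.4)+(8 × 10⁻⁴)(-0.03) = -8.9 × 10⁻⁴ → UNSTABLE
  222–238 m: −αΔT+βΔS = −(1.6 × 10⁻⁴)(-5.9)+(8 × 10⁻⁴)(+0.05) = 9.8 × 10⁻⁴ → stable
The 199–222 m interval has Δρ < 0: lighter water underlies denser water.

199–222 m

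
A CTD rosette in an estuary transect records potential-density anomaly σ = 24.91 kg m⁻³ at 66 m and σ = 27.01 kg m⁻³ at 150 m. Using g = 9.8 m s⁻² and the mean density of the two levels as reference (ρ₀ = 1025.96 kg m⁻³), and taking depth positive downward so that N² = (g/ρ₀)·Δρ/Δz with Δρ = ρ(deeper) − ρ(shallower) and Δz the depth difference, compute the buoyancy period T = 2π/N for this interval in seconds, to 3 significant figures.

407 s

Δρ = 1027.01 − 1024.91 = 2.10 kg m⁻³ over Δz = 150 − 66 = 84 m.
N² = (9.8/1025.96) × (2.10/84) = 2.3880 × 10⁻⁴ s⁻².
N = √(2.3880 × 10⁻⁴) = 0.015453 rad s⁻¹, so T = 2π/N = 406.60 s ≈ 407 s.
Since Δρ > 0 the layer is stably stratified.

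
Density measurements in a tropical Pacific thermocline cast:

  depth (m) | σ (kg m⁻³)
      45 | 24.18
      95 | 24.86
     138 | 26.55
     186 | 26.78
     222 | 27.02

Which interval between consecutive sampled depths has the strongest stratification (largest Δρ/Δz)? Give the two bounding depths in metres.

Compute the density gradient over each adjacent pair:
  45–95 m: Δρ/Δz = 0.68/50 = 0.014 kg m⁻⁴
  95–138 m: Δρ/Δz = 1.69/43 = 0.039 kg m⁻⁴
  138–186 m: Δρ/Δz = 0.23/48 = 4.8 × 10⁻³ kg m⁻⁴
  186–222 m: Δρ/Δz = 0.24/36 = 6.7 × 10⁻³ kg m⁻⁴
The largest gradient is in the 95–138 m interval — the pycnocline.

95–138 m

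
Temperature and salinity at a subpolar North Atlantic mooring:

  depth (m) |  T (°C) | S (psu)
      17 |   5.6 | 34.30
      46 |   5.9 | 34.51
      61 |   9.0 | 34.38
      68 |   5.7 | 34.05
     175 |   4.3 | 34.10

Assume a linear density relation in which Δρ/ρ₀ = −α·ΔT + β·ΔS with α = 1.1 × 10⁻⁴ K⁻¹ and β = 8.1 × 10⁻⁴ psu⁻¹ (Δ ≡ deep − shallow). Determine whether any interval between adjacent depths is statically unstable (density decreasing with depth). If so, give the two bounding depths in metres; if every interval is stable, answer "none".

Evaluate Δρ/ρ₀ = −αΔT + βΔS across each adjacent pair:
  17–46 m: −αΔT+βΔS = −(1.1 × 10⁻⁴)(+0.3)+(8.1 × 10⁻⁴)(+0.21) = 1.4 × 10⁻⁴ → stable
  46–61 m: −αΔT+βΔS = −(1.1 × 10⁻⁴)(+3.1)+(8.1 × 10⁻⁴)(-0.13) = -4.5 × 10⁻⁴ → UNSTABLE
  61–68 m: −αΔT+βΔS = −(1.1 × 10⁻⁴)(-3.3)+(8.1 × 10⁻⁴)(-0.33) = 9.6 × 10⁻⁵ → stable
  68–175 m: −αΔT+βΔS = −(1.1 × 10⁻⁴)(-1.4)+(8.1 × 10⁻⁴)(+0.05) = 1.9 × 10⁻⁴ → stable
The 46–61 m interval has Δρ < 0: lighter water underlies denser water.

46–61 m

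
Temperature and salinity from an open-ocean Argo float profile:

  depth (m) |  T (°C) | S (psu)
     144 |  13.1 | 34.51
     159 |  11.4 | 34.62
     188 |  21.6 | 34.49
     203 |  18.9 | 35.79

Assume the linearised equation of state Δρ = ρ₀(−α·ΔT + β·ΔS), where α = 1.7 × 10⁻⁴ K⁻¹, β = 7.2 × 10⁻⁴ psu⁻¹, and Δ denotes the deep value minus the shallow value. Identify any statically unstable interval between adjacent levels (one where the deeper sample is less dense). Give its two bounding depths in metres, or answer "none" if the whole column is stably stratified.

159–188 m

Evaluate Δρ/ρ₀ = −αΔT + βΔS across each adjacent pair:
  144–159 m: −αΔT+βΔS = −(1.7 × 10⁻⁴)(-1.7)+(7.2 × 10⁻⁴)(+0.11) = 3.7 × 10⁻⁴ → stable
  159–188 m: −αΔT+βΔS = −(1.7 × 10⁻⁴)(+10.2)+(7.2 × 10⁻⁴)(-0.13) = -1.8 × 10⁻³ → UNSTABLE
  188–203 m: −αΔT+βΔS = −(1.7 × 10⁻⁴)(-2.7)+(7.2 × 10⁻⁴)(+1.30) = 1.4 × 10⁻³ → stable
The 159–188 m interval has Δρ < 0: lighter water underlies denser water.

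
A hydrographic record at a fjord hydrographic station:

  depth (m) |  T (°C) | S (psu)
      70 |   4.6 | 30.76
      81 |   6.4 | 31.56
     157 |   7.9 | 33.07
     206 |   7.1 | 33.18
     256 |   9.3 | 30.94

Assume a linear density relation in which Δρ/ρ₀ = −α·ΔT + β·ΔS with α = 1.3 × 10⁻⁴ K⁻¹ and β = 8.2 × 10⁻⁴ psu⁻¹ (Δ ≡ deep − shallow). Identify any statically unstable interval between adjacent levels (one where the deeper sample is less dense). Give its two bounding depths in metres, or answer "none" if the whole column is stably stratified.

206–256 m

Evaluate Δρ/ρ₀ = −αΔT + βΔS across each adjacent pair:
  70–81 m: −αΔT+βΔS = −(1.3 × 10⁻⁴)(+1.8)+(8.2 × 10⁻⁴)(+0.80) = 4.2 × 10⁻⁴ → stable
  81–157 m: −αΔT+βΔS = −(1.3 × 10⁻⁴)(+1.5)+(8.2 × 10⁻⁴)(+1.51) = 1.0 × 10⁻³ → stable
  157–206 m: −αΔT+βΔS = −(1.3 × 10⁻⁴)(-0.8)+(8.2 × 10⁻⁴)(+0.11) = 1.9 × 10⁻⁴ → stable
  206–256 m: −αΔT+βΔS = −(1.3 × 10⁻⁴)(+2.2)+(8.2 × 10⁻⁴)(-2.24) = -2.1 × 10⁻³ → UNSTABLE
The 206–256 m interval has Δρ < 0: lighter water underlies denser water.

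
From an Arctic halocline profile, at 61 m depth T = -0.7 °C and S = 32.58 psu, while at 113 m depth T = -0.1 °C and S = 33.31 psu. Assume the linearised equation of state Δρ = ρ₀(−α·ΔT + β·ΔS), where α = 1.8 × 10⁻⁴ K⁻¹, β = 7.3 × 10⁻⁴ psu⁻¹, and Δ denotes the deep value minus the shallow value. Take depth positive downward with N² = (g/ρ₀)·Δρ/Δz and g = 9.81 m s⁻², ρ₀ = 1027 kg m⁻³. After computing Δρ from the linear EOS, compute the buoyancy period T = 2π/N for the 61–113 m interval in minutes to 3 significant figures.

ΔT = +0.6 K, ΔS = +0.73 psu (deep − shallow).
Δρ/ρ₀ = −αΔT + βΔS = -1.08 × 10⁻⁴ + 5.329 × 10⁻⁴ = 4.249 × 10⁻⁴, so Δρ ≈ 0.4364 kg m⁻³.
N² = (g/ρ₀)·Δρ/Δz = g·(Δρ/ρ₀)/Δz = 9.81 × 4.249 × 10⁻⁴ / 52 = 8.0159 × 10⁻⁵ s⁻².
N = √(8.0159 × 10⁻⁵) = 8.9532 × 10⁻³ rad s⁻¹ → T = 2π/N = 701.78 s = 11.696 min ≈ 11.7 min.

11.7 min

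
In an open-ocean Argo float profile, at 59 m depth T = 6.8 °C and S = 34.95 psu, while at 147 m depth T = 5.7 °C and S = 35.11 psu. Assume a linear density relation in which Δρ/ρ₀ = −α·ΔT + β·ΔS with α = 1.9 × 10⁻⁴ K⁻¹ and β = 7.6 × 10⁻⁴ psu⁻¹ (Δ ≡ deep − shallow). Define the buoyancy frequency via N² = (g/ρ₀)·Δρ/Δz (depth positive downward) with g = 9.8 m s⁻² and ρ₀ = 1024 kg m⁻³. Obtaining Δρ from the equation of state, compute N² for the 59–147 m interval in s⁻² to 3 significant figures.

3.68 × 10⁻⁵ s⁻²

ΔT = -1.1 K, ΔS = +0.16 psu (deep − shallow).
Δρ/ρ₀ = −αΔT + βΔS = 2.09 × 10⁻⁴ + 1.216 × 10⁻⁴ = 3.306 × 10⁻⁴, so Δρ ≈ 0.3385 kg m⁻³.
N² = (g/ρ₀)·Δρ/Δz = g·(Δρ/ρ₀)/Δz = 9.8 × 3.306 × 10⁻⁴ / 88 = 3.6817 × 10⁻⁵ s⁻² ≈ 3.68 × 10⁻⁵ s⁻².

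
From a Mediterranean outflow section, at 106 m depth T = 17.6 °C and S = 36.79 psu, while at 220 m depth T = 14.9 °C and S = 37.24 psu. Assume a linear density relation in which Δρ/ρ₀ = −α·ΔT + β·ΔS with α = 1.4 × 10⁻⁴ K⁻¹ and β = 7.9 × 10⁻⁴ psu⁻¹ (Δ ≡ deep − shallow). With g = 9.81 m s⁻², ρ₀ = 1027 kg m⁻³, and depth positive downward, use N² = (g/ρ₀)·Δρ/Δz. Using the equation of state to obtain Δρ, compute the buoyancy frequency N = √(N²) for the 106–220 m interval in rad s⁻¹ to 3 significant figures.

7.94 × 10⁻³ rad s⁻¹

ΔT = -2.7 K, ΔS = +0.45 psu (deep − shallow).
Δρ/ρ₀ = −αΔT + βΔS = 3.78 × 10⁻⁴ + 3.555 × 10⁻⁴ = 7.335 × 10⁻⁴, so Δρ ≈ 0.7533 kg m⁻³.
N² = (g/ρ₀)·Δρ/Δz = g·(Δρ/ρ₀)/Δz = 9.81 × 7.335 × 10⁻⁴ / 114 = 6.3120 × 10⁻⁵ s⁻².
N = √(6.3120 × 10⁻⁵) = 7.9448 × 10⁻³ rad s⁻¹ ≈ 7.94 × 10⁻³ rad s⁻¹.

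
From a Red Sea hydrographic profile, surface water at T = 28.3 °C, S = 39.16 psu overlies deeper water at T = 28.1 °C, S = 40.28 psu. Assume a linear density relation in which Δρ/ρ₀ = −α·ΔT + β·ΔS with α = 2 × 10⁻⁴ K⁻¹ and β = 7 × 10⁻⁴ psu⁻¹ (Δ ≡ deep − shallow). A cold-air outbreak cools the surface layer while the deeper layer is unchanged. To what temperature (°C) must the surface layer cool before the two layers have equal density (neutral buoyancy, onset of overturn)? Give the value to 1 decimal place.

24.2 °C

Neutral buoyancy requires Δρ = 0, i.e. −α(T_deep − T_surf′) + β(S_deep − S_surf) = 0.
T_surf′ = T_deep − (β/α)·ΔS = 28.1 − (7 × 10⁻⁴/2 × 10⁻⁴)·(+1.12) = 24.180 °C.
Cooling required: 28.3 − (24.180) = 4.120 °C.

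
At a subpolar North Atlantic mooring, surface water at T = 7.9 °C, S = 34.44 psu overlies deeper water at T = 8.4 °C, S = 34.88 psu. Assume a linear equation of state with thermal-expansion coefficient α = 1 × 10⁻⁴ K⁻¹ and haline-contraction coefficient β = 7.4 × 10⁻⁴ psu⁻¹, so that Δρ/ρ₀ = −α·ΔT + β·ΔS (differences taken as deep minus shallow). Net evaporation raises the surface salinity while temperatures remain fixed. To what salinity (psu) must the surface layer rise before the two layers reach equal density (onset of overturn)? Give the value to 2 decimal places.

34.81 psu

Neutral buoyancy requires −α(T_deep − T_surf) + β(S_deep − S_surf′) = 0.
S_surf′ = S_deep − (α/β)·ΔT = 34.88 − (1 × 10⁻⁴/7.4 × 10⁻⁴)·(+0.5) = 34.8124 psu.
Increase required: 34.8124 − 34.44 = 0.3724 psu.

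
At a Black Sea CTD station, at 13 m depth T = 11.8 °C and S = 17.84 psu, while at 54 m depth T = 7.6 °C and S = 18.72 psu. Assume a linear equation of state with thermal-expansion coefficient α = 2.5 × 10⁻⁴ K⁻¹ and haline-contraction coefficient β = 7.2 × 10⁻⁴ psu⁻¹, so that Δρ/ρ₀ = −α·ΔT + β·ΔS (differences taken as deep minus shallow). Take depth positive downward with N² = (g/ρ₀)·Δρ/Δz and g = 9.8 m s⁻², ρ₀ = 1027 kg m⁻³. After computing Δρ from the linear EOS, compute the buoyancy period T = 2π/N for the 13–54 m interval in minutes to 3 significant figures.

5.22 min

ΔT = -4.2 K, ΔS = +0.88 psu (deep − shallow).
Δρ/ρ₀ = −αΔT + βΔS = 1.05 × 10⁻³ + 6.336 × 10⁻⁴ = 1.6836 × 10⁻³, so Δρ ≈ 1.729 kg m⁻³.
N² = (g/ρ₀)·Δρ/Δz = g·(Δρ/ρ₀)/Δz = 9.8 × 1.6836 × 10⁻³ / 41 = 4.0242 × 10⁻⁴ s⁻².
N = √(4.0242 × 10⁻⁴) = 0.020060 rad s⁻¹ → T = 2π/N = 313.22 s = 5.2203 min ≈ 5.22 min.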